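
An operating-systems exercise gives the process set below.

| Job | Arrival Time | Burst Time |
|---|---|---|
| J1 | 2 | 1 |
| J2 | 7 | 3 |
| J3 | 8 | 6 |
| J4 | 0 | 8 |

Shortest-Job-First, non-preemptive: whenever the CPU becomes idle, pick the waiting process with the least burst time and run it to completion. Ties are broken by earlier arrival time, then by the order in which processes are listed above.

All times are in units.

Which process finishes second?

Timeline: | J4 0-8 | J1 8-9 | J2 9-12 | J3 12-18 |
Completion: J1=9  J2=12  J3=18  J4=8
Turnaround (C−A): J1=7  J2=5  J3=10  J4=8
Finish order: J4 → J1 → J2 → J3

J1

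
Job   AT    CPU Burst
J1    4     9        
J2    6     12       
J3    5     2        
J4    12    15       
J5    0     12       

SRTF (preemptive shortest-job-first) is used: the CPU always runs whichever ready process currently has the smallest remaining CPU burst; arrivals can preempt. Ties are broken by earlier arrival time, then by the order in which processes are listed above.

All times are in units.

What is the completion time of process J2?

Gantt: | J5 0-5 | J3 5-7 | J5 7-14 | J1 14-23 | J2 23-35 | J4 35-50 |
Completion: J1=23  J2=35  J3=7  J4=50  J5=14

35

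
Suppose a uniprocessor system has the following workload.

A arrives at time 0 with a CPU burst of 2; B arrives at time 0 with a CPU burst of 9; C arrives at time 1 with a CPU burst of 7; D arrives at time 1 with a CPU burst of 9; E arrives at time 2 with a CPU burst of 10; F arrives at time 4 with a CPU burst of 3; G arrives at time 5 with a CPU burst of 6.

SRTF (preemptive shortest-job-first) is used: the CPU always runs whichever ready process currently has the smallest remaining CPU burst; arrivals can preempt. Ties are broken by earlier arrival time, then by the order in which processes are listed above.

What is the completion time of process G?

Timeline: | A 0-2 | C 2-4 | F 4-7 | C 7-12 | G 12-18 | B 18-27 | D 27-36 | E 36-46 |
Completion: A=2  B=27  C=12  D=36  E=46  F=7  G=18

18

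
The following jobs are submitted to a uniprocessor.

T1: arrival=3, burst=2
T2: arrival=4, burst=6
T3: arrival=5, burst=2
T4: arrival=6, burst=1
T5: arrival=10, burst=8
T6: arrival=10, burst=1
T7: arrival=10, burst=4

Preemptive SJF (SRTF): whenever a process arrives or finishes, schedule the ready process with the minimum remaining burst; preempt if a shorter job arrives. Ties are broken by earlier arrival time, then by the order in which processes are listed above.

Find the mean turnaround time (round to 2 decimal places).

6.29

Timeline: | idle 0-3 | T1 3-5 | T3 5-7 | T4 7-8 | T2 8-10 | T6 10-11 | T2 11-15 | T7 15-19 | T5 19-27 |
Completion: T1=5  T2=15  T3=7  T4=8  T5=27  T6=11  T7=19
Turnaround (C−A): T1=2  T2=11  T3=2  T4=2  T5=17  T6=1  T7=9
Turnaround times: T1=2, T2=11, T3=2, T4=2, T5=17, T6=1, T7=9
Average turnaround = (2+11+2+2+17+1+9) / 7 = 44/7 = 6.29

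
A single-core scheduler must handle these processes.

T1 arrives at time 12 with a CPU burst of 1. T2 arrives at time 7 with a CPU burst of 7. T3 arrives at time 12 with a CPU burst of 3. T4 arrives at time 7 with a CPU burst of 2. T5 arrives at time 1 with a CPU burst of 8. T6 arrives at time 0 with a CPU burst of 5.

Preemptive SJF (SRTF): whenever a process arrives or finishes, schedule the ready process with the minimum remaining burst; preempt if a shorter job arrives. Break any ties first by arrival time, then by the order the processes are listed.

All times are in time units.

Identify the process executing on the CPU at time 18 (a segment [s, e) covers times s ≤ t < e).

T3

Timeline: | T6 0-5 | T5 5-7 | T4 7-9 | T5 9-12 | T1 12-13 | T5 13-16 | T3 16-19 | T2 19-26 |
Completion: T1=13  T2=26  T3=19  T4=9  T5=16  T6=5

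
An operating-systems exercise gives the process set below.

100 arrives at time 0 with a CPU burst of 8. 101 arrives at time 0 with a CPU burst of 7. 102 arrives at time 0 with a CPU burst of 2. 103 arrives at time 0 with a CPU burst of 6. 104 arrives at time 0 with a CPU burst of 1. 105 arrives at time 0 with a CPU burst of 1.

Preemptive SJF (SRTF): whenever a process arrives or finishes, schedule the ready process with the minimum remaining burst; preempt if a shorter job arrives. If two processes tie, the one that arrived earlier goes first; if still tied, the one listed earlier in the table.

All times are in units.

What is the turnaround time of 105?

2

Schedule: | 104 0-1 | 105 1-2 | 102 2-4 | 103 4-10 | 101 10-17 | 100 17-25 |
Completion: 100=25  101=17  102=4  103=10  104=1  105=2
Turnaround(105) = completion − arrival = 2 − 0 = 2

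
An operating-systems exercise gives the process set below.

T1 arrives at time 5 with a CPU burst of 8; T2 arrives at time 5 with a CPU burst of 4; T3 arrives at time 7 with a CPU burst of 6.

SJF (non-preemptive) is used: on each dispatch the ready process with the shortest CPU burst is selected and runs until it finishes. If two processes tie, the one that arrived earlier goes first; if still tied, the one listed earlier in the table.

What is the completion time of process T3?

Schedule: | idle 0-5 | T2 5-9 | T3 9-15 | T1 15-23 |
Completion: T1=23  T2=9  T3=15

15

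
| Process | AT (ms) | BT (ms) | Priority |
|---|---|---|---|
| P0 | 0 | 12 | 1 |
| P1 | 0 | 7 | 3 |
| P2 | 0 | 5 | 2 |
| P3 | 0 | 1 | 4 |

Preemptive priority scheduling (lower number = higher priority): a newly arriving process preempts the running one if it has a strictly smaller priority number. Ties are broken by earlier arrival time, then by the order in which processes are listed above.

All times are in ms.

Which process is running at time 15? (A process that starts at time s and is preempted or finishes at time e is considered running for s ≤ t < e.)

P2

Gantt: | P0 0-12 | P2 12-17 | P1 17-24 | P3 24-25 |
Completion: P0=12  P1=24  P2=17  P3=25
Turnaround (C−A): P0=12  P1=24  P2=17  P3=25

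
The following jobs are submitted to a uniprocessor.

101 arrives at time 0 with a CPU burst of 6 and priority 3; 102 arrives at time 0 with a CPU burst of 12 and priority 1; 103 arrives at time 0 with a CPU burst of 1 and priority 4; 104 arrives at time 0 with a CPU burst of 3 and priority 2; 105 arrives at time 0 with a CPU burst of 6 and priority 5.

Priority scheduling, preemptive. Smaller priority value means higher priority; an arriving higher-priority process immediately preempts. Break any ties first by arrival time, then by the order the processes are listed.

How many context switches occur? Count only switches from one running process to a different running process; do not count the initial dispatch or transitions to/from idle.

Timeline: | 102 0-12 | 104 12-15 | 101 15-21 | 103 21-22 | 105 22-28 |
Completion: 101=21  102=12  103=22  104=15  105=28

4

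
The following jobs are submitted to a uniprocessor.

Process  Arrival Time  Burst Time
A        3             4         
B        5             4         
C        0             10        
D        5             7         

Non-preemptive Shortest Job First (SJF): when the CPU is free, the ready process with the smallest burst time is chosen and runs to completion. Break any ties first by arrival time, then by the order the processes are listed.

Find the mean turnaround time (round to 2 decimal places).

13.50

Timeline: | C 0-10 | A 10-14 | B 14-18 | D 18-25 |
Completion: A=14  B=18  C=10  D=25
Turnaround times: A=11, B=13, C=10, D=20
Average turnaround = (11+13+10+20) / 4 = 54/4 = 13.50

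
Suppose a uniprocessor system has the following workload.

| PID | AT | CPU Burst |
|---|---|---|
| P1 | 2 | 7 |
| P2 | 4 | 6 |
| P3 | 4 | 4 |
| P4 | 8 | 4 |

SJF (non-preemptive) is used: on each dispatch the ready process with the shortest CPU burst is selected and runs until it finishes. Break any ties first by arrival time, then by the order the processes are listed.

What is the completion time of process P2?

Gantt: | idle 0-2 | P1 2-9 | P3 9-13 | P4 13-17 | P2 17-23 |
Completion: P1=9  P2=23  P3=13  P4=17
Turnaround (C−A): P1=7  P2=19  P3=9  P4=9

23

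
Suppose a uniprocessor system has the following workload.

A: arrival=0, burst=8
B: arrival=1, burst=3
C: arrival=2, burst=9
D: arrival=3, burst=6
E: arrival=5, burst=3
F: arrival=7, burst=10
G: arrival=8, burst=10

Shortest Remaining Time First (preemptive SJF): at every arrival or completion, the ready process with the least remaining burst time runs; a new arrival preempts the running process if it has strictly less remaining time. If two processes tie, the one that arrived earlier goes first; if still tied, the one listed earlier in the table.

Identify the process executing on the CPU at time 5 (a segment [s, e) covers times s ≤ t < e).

E

Gantt: | A 0-1 | B 1-4 | D 4-5 | E 5-8 | D 8-13 | A 13-20 | C 20-29 | F 29-39 | G 39-49 |
Completion: A=20  B=4  C=29  D=13  E=8  F=39  G=49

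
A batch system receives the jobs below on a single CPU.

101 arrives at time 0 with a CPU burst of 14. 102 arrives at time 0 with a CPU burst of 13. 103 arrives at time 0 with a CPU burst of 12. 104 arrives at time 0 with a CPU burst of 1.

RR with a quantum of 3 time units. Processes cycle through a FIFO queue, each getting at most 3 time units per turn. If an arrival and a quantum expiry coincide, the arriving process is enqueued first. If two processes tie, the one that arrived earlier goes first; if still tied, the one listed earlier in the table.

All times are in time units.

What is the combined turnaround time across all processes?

Schedule: | 101 0-3 | 102 3-6 | 103 6-9 | 104 9-10 | 101 10-13 | 102 13-16 | 103 16-19 | 101 19-22 | 102 22-25 | 103 25-28 | 101 28-31 | 102 31-34 | 103 34-37 | 101 37-39 | 102 39-40 |
Completion: 101=39  102=40  103=37  104=10
Turnaround (C−A): 101=39  102=40  103=37  104=10
Turnaround = completion − arrival: 101=39, 102=40, 103=37, 104=10
Total turnaround = 39 + 40 + 37 + 10 = 126

126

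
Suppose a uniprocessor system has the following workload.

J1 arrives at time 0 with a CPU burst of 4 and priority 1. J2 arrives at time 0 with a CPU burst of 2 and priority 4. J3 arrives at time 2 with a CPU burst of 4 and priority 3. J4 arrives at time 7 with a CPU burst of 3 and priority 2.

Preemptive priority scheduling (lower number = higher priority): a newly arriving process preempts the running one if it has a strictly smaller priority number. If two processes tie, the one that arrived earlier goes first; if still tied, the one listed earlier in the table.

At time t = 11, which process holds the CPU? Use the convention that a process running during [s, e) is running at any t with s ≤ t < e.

J2

Gantt: | J1 0-4 | J3 4-7 | J4 7-10 | J3 10-11 | J2 11-13 |
Completion: J1=4  J2=13  J3=11  J4=10
Turnaround (C−A): J1=4  J2=13  J3=9  J4=3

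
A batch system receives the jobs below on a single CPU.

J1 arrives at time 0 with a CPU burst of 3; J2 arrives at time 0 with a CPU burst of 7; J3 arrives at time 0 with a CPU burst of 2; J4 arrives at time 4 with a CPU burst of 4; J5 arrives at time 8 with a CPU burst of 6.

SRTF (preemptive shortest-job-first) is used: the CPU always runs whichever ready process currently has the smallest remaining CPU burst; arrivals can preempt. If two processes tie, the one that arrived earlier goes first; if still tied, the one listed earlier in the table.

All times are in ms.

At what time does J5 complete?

Schedule: | J3 0-2 | J1 2-5 | J4 5-9 | J5 9-15 | J2 15-22 |
Completion: J1=5  J2=22  J3=2  J4=9  J5=15
Turnaround (C−A): J1=5  J2=22  J3=2  J4=5  J5=7

15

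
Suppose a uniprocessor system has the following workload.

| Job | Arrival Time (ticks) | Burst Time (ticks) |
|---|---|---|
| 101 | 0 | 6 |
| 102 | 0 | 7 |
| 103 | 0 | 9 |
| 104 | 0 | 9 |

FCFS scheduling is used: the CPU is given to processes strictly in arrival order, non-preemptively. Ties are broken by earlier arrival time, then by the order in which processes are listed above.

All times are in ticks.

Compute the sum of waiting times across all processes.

Timeline: | 101 0-6 | 102 6-13 | 103 13-22 | 104 22-31 |
Completion: 101=6  102=13  103=22  104=31
Turnaround (C−A): 101=6  102=13  103=22  104=31
Waiting = turnaround − burst: 101=0, 102=6, 103=13, 104=22
Total waiting = 0 + 6 + 13 + 22 = 41

41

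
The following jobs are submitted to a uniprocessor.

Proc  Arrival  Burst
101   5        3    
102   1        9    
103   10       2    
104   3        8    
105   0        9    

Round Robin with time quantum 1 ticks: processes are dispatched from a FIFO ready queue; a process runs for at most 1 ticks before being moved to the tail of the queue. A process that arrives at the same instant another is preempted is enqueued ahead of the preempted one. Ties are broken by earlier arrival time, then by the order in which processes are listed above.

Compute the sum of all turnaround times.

Schedule: | 105 0-1 | 102 1-2 | 105 2-3 | 102 3-4 | 104 4-5 | 105 5-6 | 102 6-7 | 101 7-8 | 104 8-9 | 105 9-10 | 102 10-11 | 101 11-12 | 104 12-13 | 103 13-14 | 105 14-15 | 102 15-16 | 101 16-17 | 104 17-18 | 103 18-19 | 105 19-20 | 102 20-21 | 104 21-22 | 105 22-23 | 102 23-24 | 104 24-25 | 105 25-26 | 102 26-27 | 104 27-28 | 105 28-29 | 102 29-30 | 104 30-31 |
Completion: 101=17  102=30  103=19  104=31  105=29
Turnaround = completion − arrival: 101=12, 102=29, 103=9, 104=28, 105=29
Total turnaround = 12 + 29 + 9 + 28 + 29 = 107

107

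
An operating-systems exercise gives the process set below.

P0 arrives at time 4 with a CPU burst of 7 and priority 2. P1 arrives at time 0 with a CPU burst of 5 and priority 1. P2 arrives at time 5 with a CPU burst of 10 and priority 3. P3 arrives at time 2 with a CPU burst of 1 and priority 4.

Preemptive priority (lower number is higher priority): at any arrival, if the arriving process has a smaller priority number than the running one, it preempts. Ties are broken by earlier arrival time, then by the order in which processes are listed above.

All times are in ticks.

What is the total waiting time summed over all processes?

Schedule: | P1 0-5 | P0 5-12 | P2 12-22 | P3 22-23 |
Completion: P0=12  P1=5  P2=22  P3=23
Waiting = turnaround − burst: P0=1, P1=0, P2=7, P3=20
Total waiting = 1 + 0 + 7 + 20 = 28

28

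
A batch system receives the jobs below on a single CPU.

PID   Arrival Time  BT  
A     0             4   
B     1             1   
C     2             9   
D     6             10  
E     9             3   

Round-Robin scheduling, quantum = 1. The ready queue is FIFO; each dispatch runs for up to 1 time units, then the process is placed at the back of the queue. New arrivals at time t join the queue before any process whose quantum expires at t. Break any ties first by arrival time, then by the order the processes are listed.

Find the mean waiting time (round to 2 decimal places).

Gantt: | A 0-1 | B 1-2 | A 2-3 | C 3-4 | A 4-5 | C 5-6 | A 6-7 | D 7-8 | C 8-9 | D 9-10 | E 10-11 | C 11-12 | D 12-13 | E 13-14 | C 14-15 | D 15-16 | E 16-17 | C 17-18 | D 18-19 | C 19-20 | D 20-21 | C 21-22 | D 22-23 | C 23-24 | D 24-27 |
Completion: A=7  B=2  C=24  D=27  E=17
Turnaround (C−A): A=7  B=1  C=22  D=21  E=8
Waiting times: A=3, B=0, C=13, D=11, E=5
Average waiting = (3+0+13+11+5) / 5 = 32/5 = 6.40

6.40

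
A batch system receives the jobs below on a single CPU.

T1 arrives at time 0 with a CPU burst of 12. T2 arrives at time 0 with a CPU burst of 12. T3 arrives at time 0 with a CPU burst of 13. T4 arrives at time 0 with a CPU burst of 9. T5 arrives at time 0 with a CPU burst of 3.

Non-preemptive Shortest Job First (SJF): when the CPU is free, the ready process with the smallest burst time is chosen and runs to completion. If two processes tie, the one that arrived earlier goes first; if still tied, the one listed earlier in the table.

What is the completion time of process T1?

Gantt: | T5 0-3 | T4 3-12 | T1 12-24 | T2 24-36 | T3 36-49 |
Completion: T1=24  T2=36  T3=49  T4=12  T5=3
Turnaround (C−A): T1=24  T2=36  T3=49  T4=12  T5=3

24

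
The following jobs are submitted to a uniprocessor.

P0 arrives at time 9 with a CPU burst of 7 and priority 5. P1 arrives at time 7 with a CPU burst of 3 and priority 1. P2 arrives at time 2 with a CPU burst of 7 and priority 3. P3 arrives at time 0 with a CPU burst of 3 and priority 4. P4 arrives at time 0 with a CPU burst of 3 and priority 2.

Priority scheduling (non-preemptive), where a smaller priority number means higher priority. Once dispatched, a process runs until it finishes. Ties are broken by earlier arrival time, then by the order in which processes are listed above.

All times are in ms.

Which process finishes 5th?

Timeline: | P4 0-3 | P2 3-10 | P1 10-13 | P3 13-16 | P0 16-23 |
Completion: P0=23  P1=13  P2=10  P3=16  P4=3
Turnaround (C−A): P0=14  P1=6  P2=8  P3=16  P4=3
Finish order: P4 → P2 → P1 → P3 → P0

P0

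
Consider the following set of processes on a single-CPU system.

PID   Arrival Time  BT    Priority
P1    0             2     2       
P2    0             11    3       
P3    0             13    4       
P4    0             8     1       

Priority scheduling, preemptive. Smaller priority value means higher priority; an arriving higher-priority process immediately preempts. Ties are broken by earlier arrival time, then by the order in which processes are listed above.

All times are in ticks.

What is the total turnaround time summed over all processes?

73

Schedule: | P4 0-8 | P1 8-10 | P2 10-21 | P3 21-34 |
Completion: P1=10  P2=21  P3=34  P4=8
Turnaround = completion − arrival: P1=10, P2=21, P3=34, P4=8
Total turnaround = 10 + 21 + 34 + 8 = 73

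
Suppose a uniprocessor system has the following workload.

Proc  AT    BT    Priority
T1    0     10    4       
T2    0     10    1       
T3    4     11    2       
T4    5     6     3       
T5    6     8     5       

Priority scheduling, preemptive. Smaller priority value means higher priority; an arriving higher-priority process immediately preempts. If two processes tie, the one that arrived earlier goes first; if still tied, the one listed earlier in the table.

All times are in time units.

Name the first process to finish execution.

T2

Timeline: | T2 0-10 | T3 10-21 | T4 21-27 | T1 27-37 | T5 37-45 |
Completion: T1=37  T2=10  T3=21  T4=27  T5=45
Finish order: T2 → T3 → T4 → T1 → T5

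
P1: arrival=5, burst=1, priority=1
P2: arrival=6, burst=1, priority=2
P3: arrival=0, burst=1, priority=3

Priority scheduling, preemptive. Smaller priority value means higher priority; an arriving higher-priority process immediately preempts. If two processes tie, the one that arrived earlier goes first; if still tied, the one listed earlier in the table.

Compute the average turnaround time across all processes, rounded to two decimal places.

1.00

Schedule: | P3 0-1 | idle 1-5 | P1 5-6 | P2 6-7 |
Completion: P1=6  P2=7  P3=1
Turnaround (C−A): P1=1  P2=1  P3=1
Turnaround times: P1=1, P2=1, P3=1
Average turnaround = (1+1+1) / 3 = 3/3 = 1.00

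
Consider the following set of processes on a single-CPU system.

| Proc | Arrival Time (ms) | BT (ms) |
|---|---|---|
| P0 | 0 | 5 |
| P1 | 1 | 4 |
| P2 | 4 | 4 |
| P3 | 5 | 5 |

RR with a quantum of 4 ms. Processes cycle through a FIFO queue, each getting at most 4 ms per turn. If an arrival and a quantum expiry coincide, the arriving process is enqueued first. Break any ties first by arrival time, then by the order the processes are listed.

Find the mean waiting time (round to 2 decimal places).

5.75

Gantt: | P0 0-4 | P1 4-8 | P2 8-12 | P0 12-13 | P3 13-18 |
Completion: P0=13  P1=8  P2=12  P3=18
Waiting times: P0=8, P1=3, P2=4, P3=8
Average waiting = (8+3+4+8) / 4 = 23/4 = 5.75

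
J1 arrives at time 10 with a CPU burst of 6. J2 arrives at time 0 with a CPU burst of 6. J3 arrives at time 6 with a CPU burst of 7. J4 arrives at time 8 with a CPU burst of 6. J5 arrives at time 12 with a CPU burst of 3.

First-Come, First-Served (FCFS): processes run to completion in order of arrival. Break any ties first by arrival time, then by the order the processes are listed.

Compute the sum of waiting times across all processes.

Timeline: | J2 0-6 | J3 6-13 | J4 13-19 | J1 19-25 | J5 25-28 |
Completion: J1=25  J2=6  J3=13  J4=19  J5=28
Waiting = turnaround − burst: J1=9, J2=0, J3=0, J4=5, J5=13
Total waiting = 9 + 0 + 0 + 5 + 13 = 27

27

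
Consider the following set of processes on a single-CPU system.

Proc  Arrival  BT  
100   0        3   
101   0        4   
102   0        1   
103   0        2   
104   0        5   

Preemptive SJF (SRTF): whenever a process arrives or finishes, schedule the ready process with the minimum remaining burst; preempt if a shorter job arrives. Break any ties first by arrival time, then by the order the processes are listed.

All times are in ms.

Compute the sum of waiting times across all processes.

20

Timeline: | 102 0-1 | 103 1-3 | 100 3-6 | 101 6-10 | 104 10-15 |
Completion: 100=6  101=10  102=1  103=3  104=15
Waiting = turnaround − burst: 100=3, 101=6, 102=0, 103=1, 104=10
Total waiting = 3 + 6 + 0 + 1 + 10 = 20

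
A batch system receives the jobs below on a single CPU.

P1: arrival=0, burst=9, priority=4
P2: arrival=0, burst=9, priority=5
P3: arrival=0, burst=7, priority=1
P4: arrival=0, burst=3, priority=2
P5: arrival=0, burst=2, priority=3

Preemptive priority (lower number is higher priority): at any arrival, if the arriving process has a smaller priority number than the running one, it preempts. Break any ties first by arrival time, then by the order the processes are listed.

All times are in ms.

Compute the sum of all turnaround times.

80

Schedule: | P3 0-7 | P4 7-10 | P5 10-12 | P1 12-21 | P2 21-30 |
Completion: P1=21  P2=30  P3=7  P4=10  P5=12
Turnaround (C−A): P1=21  P2=30  P3=7  P4=10  P5=12
Turnaround = completion − arrival: P1=21, P2=30, P3=7, P4=10, P5=12
Total turnaround = 21 + 30 + 7 + 10 + 12 = 80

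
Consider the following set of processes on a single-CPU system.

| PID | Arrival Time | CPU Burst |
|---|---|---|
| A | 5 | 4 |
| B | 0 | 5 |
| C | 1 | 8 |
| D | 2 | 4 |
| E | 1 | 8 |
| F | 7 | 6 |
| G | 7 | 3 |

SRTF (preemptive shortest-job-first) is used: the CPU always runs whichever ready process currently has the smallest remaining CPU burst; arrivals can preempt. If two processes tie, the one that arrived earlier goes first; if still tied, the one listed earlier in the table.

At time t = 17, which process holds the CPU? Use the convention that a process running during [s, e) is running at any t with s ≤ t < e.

F

Gantt: | B 0-5 | D 5-9 | G 9-12 | A 12-16 | F 16-22 | C 22-30 | E 30-38 |
Completion: A=16  B=5  C=30  D=9  E=38  F=22  G=12
Turnaround (C−A): A=11  B=5  C=29  D=7  E=37  F=15  G=5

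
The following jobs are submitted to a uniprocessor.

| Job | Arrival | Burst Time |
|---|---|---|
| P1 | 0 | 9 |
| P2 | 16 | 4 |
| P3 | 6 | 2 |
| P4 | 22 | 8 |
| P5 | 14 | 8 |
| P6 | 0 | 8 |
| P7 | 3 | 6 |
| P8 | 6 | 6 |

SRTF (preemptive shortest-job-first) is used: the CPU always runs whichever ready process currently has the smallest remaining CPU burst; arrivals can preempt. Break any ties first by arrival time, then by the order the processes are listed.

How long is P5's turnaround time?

Schedule: | P6 0-8 | P3 8-10 | P7 10-16 | P2 16-20 | P8 20-26 | P5 26-34 | P4 34-42 | P1 42-51 |
Completion: P1=51  P2=20  P3=10  P4=42  P5=34  P6=8  P7=16  P8=26
Turnaround (C−A): P1=51  P2=4  P3=4  P4=20  P5=20  P6=8  P7=13  P8=20
Turnaround(P5) = completion − arrival = 34 − 14 = 20

20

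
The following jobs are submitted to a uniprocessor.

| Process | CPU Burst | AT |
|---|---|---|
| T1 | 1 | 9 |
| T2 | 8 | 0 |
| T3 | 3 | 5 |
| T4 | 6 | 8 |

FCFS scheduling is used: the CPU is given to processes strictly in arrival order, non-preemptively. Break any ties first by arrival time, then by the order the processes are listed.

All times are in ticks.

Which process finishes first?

T2

Timeline: | T2 0-8 | T3 8-11 | T4 11-17 | T1 17-18 |
Completion: T1=18  T2=8  T3=11  T4=17
Turnaround (C−A): T1=9  T2=8  T3=6  T4=9
Finish order: T2 → T3 → T4 → T1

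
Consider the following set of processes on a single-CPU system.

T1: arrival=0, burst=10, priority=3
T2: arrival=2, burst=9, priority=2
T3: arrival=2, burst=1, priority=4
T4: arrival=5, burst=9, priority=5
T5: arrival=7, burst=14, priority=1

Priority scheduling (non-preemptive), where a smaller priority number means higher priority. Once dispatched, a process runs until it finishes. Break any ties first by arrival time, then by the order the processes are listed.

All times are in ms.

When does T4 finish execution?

43

Gantt: | T1 0-10 | T5 10-24 | T2 24-33 | T3 33-34 | T4 34-43 |
Completion: T1=10  T2=33  T3=34  T4=43  T5=24
Turnaround (C−A): T1=10  T2=31  T3=32  T4=38  T5=17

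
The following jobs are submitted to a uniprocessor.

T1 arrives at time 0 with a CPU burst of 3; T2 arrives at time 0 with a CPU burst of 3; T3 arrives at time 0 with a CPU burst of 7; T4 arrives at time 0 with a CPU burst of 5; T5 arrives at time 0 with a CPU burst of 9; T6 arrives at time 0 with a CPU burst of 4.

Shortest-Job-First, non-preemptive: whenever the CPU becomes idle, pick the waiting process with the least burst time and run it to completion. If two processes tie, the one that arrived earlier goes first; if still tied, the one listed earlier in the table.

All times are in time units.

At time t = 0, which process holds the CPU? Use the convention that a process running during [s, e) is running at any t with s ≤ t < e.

Gantt: | T1 0-3 | T2 3-6 | T6 6-10 | T4 10-15 | T3 15-22 | T5 22-31 |
Completion: T1=3  T2=6  T3=22  T4=15  T5=31  T6=10

T1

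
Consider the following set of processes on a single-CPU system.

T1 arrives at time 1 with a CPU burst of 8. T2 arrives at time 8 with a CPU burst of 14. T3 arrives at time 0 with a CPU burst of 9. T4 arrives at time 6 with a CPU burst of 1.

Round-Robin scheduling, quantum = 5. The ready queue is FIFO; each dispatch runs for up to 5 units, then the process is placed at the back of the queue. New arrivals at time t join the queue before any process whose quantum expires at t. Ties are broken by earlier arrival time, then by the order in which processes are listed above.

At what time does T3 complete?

14

Gantt: | T3 0-5 | T1 5-10 | T3 10-14 | T4 14-15 | T2 15-20 | T1 20-23 | T2 23-32 |
Completion: T1=23  T2=32  T3=14  T4=15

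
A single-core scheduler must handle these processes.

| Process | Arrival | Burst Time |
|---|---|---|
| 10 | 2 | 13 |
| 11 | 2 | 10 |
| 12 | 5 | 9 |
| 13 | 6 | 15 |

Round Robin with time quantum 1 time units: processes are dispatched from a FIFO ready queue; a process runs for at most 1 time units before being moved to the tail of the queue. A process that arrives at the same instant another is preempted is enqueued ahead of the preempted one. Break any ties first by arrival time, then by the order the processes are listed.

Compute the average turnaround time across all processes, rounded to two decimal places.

38.75

Schedule: | idle 0-2 | 10 2-3 | 11 3-4 | 10 4-5 | 11 5-6 | 12 6-7 | 10 7-8 | 13 8-9 | 11 9-10 | 12 10-11 | 10 11-12 | 13 12-13 | 11 13-14 | 12 14-15 | 10 15-16 | 13 16-17 | 11 17-18 | 12 18-19 | 10 19-20 | 13 20-21 | 11 21-22 | 12 22-23 | 10 23-24 | 13 24-25 | 11 25-26 | 12 26-27 | 10 27-28 | 13 28-29 | 11 29-30 | 12 30-31 | 10 31-32 | 13 32-33 | 11 33-34 | 12 34-35 | 10 35-36 | 13 36-37 | 11 37-38 | 12 38-39 | 10 39-40 | 13 40-41 | 10 41-42 | 13 42-43 | 10 43-44 | 13 44-49 |
Completion: 10=44  11=38  12=39  13=49
Turnaround times: 10=42, 11=36, 12=34, 13=43
Average turnaround = (42+36+34+43) / 4 = 155/4 = 38.75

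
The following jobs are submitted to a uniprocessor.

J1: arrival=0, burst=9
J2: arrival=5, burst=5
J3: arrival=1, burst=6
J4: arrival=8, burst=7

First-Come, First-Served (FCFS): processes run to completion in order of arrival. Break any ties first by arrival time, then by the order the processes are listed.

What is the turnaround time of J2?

Gantt: | J1 0-9 | J3 9-15 | J2 15-20 | J4 20-27 |
Completion: J1=9  J2=20  J3=15  J4=27
Turnaround(J2) = completion − arrival = 20 − 5 = 15

15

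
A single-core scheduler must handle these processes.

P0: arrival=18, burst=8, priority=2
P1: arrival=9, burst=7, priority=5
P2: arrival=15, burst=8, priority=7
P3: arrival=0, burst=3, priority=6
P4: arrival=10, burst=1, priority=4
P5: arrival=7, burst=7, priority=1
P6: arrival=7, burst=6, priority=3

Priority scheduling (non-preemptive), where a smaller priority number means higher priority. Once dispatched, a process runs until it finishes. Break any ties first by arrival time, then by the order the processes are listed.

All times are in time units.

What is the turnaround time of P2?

Gantt: | P3 0-3 | idle 3-7 | P5 7-14 | P6 14-20 | P0 20-28 | P4 28-29 | P1 29-36 | P2 36-44 |
Completion: P0=28  P1=36  P2=44  P3=3  P4=29  P5=14  P6=20
Turnaround(P2) = completion − arrival = 44 − 15 = 29

29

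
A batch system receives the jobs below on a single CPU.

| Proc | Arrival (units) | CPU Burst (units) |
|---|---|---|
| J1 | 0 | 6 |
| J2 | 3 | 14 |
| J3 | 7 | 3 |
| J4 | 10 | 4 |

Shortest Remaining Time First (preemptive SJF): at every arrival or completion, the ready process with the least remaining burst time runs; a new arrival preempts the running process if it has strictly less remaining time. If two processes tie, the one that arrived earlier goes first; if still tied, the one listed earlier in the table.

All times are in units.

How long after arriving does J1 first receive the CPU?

Schedule: | J1 0-6 | J2 6-7 | J3 7-10 | J4 10-14 | J2 14-27 |
Completion: J1=6  J2=27  J3=10  J4=14
Response(J1) = first start − arrival = 0 − 0 = 0

0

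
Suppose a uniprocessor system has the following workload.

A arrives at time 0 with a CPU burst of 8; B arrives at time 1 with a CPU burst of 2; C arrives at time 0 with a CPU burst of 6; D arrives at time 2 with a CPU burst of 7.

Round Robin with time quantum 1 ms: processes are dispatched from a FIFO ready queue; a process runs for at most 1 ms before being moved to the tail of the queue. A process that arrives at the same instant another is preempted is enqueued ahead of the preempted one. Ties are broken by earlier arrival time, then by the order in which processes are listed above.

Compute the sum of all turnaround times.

68

Schedule: | A 0-1 | C 1-2 | B 2-3 | A 3-4 | D 4-5 | C 5-6 | B 6-7 | A 7-8 | D 8-9 | C 9-10 | A 10-11 | D 11-12 | C 12-13 | A 13-14 | D 14-15 | C 15-16 | A 16-17 | D 17-18 | C 18-19 | A 19-20 | D 20-21 | A 21-22 | D 22-23 |
Completion: A=22  B=7  C=19  D=23
Turnaround (C−A): A=22  B=6  C=19  D=21
Turnaround = completion − arrival: A=22, B=6, C=19, D=21
Total turnaround = 22 + 6 + 19 + 21 = 68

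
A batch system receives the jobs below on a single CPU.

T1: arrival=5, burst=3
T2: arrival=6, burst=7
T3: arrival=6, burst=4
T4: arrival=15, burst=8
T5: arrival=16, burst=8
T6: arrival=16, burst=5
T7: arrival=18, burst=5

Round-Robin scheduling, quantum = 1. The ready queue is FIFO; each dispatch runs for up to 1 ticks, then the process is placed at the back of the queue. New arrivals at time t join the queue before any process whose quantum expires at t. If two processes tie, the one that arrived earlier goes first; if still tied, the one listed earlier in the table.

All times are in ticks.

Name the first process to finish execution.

T1

Schedule: | idle 0-5 | T1 5-6 | T2 6-7 | T3 7-8 | T1 8-9 | T2 9-10 | T3 10-11 | T1 11-12 | T2 12-13 | T3 13-14 | T2 14-15 | T3 15-16 | T4 16-17 | T2 17-18 | T5 18-19 | T6 19-20 | T4 20-21 | T7 21-22 | T2 22-23 | T5 23-24 | T6 24-25 | T4 25-26 | T7 26-27 | T2 27-28 | T5 28-29 | T6 29-30 | T4 30-31 | T7 31-32 | T5 32-33 | T6 33-34 | T4 34-35 | T7 35-36 | T5 36-37 | T6 37-38 | T4 38-39 | T7 39-40 | T5 40-41 | T4 41-42 | T5 42-43 | T4 43-44 | T5 44-45 |
Completion: T1=12  T2=28  T3=16  T4=44  T5=45  T6=38  T7=40
Turnaround (C−A): T1=7  T2=22  T3=10  T4=29  T5=29  T6=22  T7=22
Finish order: T1 → T3 → T2 → T6 → T7 → T4 → T5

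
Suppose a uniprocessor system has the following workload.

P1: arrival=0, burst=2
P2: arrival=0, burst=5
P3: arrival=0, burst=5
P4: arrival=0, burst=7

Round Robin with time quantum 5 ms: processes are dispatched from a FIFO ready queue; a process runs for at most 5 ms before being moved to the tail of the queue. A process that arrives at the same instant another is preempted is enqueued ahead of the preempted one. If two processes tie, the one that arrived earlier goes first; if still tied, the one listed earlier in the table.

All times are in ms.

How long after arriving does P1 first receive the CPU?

0

Gantt: | P1 0-2 | P2 2-7 | P3 7-12 | P4 12-19 |
Completion: P1=2  P2=7  P3=12  P4=19
Turnaround (C−A): P1=2  P2=7  P3=12  P4=19
Response(P1) = first start − arrival = 0 − 0 = 0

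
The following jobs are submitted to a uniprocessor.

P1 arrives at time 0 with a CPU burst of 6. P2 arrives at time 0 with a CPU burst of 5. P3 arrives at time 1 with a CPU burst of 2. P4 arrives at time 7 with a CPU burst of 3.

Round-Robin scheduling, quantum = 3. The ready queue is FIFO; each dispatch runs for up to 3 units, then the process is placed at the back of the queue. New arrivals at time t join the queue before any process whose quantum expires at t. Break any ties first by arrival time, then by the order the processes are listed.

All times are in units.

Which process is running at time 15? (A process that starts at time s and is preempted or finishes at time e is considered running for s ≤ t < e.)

P4

Timeline: | P1 0-3 | P2 3-6 | P3 6-8 | P1 8-11 | P2 11-13 | P4 13-16 |
Completion: P1=11  P2=13  P3=8  P4=16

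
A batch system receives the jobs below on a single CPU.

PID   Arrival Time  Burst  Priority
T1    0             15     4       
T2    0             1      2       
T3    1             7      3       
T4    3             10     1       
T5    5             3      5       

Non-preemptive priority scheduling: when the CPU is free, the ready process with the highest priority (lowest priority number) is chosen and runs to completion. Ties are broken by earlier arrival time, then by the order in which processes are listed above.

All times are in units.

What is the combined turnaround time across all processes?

87

Gantt: | T2 0-1 | T3 1-8 | T4 8-18 | T1 18-33 | T5 33-36 |
Completion: T1=33  T2=1  T3=8  T4=18  T5=36
Turnaround (C−A): T1=33  T2=1  T3=7  T4=15  T5=31
Turnaround = completion − arrival: T1=33, T2=1, T3=7, T4=15, T5=31
Total turnaround = 33 + 1 + 7 + 15 + 31 = 87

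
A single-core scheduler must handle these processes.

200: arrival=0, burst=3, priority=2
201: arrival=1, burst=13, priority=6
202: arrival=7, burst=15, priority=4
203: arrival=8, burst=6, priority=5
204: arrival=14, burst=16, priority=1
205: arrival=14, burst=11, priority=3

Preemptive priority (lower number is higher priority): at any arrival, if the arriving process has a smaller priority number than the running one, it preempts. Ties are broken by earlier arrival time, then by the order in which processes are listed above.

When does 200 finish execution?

Schedule: | 200 0-3 | 201 3-7 | 202 7-14 | 204 14-30 | 205 30-41 | 202 41-49 | 203 49-55 | 201 55-64 |
Completion: 200=3  201=64  202=49  203=55  204=30  205=41

3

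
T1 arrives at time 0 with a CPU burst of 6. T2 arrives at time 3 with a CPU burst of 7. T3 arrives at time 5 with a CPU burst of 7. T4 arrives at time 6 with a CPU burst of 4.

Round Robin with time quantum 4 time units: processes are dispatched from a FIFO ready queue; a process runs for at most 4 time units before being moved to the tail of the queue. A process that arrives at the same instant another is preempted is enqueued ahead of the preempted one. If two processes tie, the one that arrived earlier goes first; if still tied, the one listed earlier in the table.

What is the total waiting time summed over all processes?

Schedule: | T1 0-4 | T2 4-8 | T1 8-10 | T3 10-14 | T4 14-18 | T2 18-21 | T3 21-24 |
Completion: T1=10  T2=21  T3=24  T4=18
Turnaround (C−A): T1=10  T2=18  T3=19  T4=12
Waiting = turnaround − burst: T1=4, T2=11, T3=12, T4=8
Total waiting = 4 + 11 + 12 + 8 = 35

35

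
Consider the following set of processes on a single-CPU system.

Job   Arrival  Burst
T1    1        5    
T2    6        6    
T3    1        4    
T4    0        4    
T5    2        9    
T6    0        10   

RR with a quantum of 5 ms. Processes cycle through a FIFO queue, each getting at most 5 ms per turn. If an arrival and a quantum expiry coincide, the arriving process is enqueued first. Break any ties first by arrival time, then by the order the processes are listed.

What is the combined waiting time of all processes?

Schedule: | T4 0-4 | T6 4-9 | T1 9-14 | T3 14-18 | T5 18-23 | T2 23-28 | T6 28-33 | T5 33-37 | T2 37-38 |
Completion: T1=14  T2=38  T3=18  T4=4  T5=37  T6=33
Waiting = turnaround − burst: T1=8, T2=26, T3=13, T4=0, T5=26, T6=23
Total waiting = 8 + 26 + 13 + 0 + 26 + 23 = 96

96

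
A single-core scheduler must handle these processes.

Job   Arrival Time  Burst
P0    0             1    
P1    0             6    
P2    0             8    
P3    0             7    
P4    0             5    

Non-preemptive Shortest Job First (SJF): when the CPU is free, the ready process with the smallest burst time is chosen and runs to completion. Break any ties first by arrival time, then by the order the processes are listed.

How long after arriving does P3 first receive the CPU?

Schedule: | P0 0-1 | P4 1-6 | P1 6-12 | P3 12-19 | P2 19-27 |
Completion: P0=1  P1=12  P2=27  P3=19  P4=6
Turnaround (C−A): P0=1  P1=12  P2=27  P3=19  P4=6
Response(P3) = first start − arrival = 12 − 0 = 12

12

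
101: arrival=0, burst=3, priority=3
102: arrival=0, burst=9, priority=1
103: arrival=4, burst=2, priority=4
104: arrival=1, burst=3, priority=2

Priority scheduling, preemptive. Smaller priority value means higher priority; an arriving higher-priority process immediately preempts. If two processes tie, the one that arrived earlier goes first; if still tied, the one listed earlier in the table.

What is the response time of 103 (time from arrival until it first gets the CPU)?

11

Gantt: | 102 0-9 | 104 9-12 | 101 12-15 | 103 15-17 |
Completion: 101=15  102=9  103=17  104=12
Turnaround (C−A): 101=15  102=9  103=13  104=11
Response(103) = first start − arrival = 15 − 4 = 11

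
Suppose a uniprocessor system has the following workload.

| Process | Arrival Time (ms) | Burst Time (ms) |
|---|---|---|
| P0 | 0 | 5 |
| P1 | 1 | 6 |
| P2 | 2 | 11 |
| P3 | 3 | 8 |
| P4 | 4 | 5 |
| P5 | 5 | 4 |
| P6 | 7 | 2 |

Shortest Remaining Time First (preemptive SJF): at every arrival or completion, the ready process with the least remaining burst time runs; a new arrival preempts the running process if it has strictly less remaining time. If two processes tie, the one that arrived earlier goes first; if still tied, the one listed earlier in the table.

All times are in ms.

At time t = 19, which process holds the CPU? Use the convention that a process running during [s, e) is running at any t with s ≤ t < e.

P1

Gantt: | P0 0-5 | P5 5-9 | P6 9-11 | P4 11-16 | P1 16-22 | P3 22-30 | P2 30-41 |
Completion: P0=5  P1=22  P2=41  P3=30  P4=16  P5=9  P6=11
Turnaround (C−A): P0=5  P1=21  P2=39  P3=27  P4=12  P5=4  P6=4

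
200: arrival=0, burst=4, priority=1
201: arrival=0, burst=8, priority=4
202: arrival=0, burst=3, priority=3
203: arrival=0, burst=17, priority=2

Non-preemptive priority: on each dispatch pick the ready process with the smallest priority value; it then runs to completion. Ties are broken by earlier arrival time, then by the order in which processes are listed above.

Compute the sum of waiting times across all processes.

Gantt: | 200 0-4 | 203 4-21 | 202 21-24 | 201 24-32 |
Completion: 200=4  201=32  202=24  203=21
Waiting = turnaround − burst: 200=0, 201=24, 202=21, 203=4
Total waiting = 0 + 24 + 21 + 4 = 49

49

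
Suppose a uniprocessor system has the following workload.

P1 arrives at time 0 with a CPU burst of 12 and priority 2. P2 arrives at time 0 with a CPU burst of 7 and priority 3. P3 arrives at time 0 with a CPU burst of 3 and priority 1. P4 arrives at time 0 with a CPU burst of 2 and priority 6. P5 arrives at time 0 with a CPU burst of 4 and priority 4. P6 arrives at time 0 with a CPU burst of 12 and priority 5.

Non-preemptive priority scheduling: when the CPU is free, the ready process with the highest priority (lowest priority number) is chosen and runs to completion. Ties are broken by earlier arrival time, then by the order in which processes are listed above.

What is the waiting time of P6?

Gantt: | P3 0-3 | P1 3-15 | P2 15-22 | P5 22-26 | P6 26-38 | P4 38-40 |
Completion: P1=15  P2=22  P3=3  P4=40  P5=26  P6=38
Turnaround (C−A): P1=15  P2=22  P3=3  P4=40  P5=26  P6=38
Waiting(P6) = turnaround − burst = 38 − 12 = 26

26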